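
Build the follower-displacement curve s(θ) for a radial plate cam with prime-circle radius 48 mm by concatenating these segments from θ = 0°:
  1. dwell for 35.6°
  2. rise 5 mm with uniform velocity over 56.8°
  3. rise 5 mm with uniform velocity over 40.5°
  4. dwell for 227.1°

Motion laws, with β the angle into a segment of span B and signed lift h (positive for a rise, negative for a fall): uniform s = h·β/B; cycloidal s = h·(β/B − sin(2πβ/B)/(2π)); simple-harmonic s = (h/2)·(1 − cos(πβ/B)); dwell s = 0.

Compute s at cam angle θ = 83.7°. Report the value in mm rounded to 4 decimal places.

seg 1 [0°–35.6°] dwell: s stays 0.0000
seg 2 [35.6°–92.4°] uniform, h=5: θ=83.7° here. β=48.1, B=56.8. 5·48.1/56.8 = 4.2342 → s = 4.2342

4.2342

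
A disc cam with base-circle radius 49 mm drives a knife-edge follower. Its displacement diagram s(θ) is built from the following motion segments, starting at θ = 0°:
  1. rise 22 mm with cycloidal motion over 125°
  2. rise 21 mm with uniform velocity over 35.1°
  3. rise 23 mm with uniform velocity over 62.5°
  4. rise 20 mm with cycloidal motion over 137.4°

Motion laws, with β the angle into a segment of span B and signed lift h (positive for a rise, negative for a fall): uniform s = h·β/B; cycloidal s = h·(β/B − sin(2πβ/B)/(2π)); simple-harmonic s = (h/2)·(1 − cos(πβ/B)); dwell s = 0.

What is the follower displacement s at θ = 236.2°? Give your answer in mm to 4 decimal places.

seg 1 [0°–125°] cycloidal, h=22: full span → s += 22 → s = 22.0000
seg 2 [125°–160.1°] uniform, h=21: full span → s += 21 → s = 43.0000
seg 3 [160.1°–222.6°] uniform, h=23: full span → s += 23 → s = 66.0000
seg 4 [222.6°–360°] cycloidal, h=20: θ=236.2° here. β=13.6, B=137.4. 20·(0.0990 − sin(2π·0.0990)/(2π)) = 0.1252 → s = 66.1252

66.1252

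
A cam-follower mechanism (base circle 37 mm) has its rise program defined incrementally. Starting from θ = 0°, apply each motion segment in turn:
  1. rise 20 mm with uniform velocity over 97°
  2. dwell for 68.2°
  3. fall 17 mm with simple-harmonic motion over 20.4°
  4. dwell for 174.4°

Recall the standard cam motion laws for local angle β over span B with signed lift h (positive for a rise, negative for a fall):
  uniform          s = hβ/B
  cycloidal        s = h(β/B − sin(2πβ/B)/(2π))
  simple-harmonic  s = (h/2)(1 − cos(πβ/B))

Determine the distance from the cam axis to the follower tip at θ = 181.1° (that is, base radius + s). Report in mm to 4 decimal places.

seg 1 [0°–97°] uniform, h=20: full span → s += 20 → s = 20.0000
seg 2 [97°–165.2°] dwell: s stays 20.0000
seg 3 [165.2°–185.6°] simple-harmonic, h=-17: θ=181.1° here. β=15.9, B=20.4. -17/2·(1 − cos(π·0.7794)) = -15.0393 → s = 4.9607
radial distance = base radius + s = 37 + 4.9607 = 41.9607

41.9607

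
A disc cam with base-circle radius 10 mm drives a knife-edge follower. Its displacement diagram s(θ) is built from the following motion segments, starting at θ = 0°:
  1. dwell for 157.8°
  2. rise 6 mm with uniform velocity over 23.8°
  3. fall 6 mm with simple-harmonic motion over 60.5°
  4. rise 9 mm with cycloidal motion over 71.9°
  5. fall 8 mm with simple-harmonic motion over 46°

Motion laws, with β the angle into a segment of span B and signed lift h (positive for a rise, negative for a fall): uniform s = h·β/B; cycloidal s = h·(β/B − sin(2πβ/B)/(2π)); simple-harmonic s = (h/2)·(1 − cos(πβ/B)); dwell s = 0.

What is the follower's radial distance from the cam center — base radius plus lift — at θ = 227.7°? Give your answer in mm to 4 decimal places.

seg 1 [0°–157.8°] dwell: s stays 0.0000
seg 2 [157.8°–181.6°] uniform, h=6: full span → s += 6 → s = 6.0000
seg 3 [181.6°–242.1°] simple-harmonic, h=-6: θ=227.7° here. β=46.1, B=60.5. -6/2·(1 − cos(π·0.7620)) = -5.1997 → s = 0.8003
radial distance = base radius + s = 10 + 0.8003 = 10.8003

10.8003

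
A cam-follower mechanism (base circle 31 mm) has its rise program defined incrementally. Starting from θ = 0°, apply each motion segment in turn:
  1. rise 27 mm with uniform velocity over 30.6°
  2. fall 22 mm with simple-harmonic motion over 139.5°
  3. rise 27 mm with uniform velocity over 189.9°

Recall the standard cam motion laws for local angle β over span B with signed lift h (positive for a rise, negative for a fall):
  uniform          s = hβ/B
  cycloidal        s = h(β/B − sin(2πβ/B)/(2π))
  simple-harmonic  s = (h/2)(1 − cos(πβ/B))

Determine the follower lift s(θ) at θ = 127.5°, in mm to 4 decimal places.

seg 1 [0°–30.6°] uniform, h=27: full span → s += 27 → s = 27.0000
seg 2 [30.6°–170.1°] simple-harmonic, h=-22: θ=127.5° here. β=96.9, B=139.5. -22/2·(1 − cos(π·0.6946)) = -17.3144 → s = 9.6856

9.6856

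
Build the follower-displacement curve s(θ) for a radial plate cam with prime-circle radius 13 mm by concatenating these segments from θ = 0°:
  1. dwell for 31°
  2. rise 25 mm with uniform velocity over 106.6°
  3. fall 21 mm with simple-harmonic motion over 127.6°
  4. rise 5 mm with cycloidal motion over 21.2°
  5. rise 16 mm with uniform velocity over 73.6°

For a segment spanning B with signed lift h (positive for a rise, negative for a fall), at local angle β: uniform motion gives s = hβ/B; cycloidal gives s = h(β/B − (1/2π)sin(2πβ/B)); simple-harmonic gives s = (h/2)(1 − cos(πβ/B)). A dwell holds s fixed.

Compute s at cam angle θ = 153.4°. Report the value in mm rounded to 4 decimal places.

seg 1 [0°–31°] dwell: s stays 0.0000
seg 2 [31°–137.6°] uniform, h=25: full span → s += 25 → s = 25.0000
seg 3 [137.6°–265.2°] simple-harmonic, h=-21: θ=153.4° here. β=15.8, B=127.6. -21/2·(1 − cos(π·0.1238)) = -0.7845 → s = 24.2155

24.2155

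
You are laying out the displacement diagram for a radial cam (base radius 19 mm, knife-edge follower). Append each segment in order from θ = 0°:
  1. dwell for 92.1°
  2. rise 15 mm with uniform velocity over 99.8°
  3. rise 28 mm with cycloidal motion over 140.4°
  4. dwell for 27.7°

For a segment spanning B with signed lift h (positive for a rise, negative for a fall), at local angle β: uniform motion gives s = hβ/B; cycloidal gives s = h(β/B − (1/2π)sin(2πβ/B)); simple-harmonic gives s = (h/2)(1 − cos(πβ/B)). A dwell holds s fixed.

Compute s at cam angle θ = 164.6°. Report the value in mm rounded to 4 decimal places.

seg 1 [0°–92.1°] dwell: s stays 0.0000
seg 2 [92.1°–191.9°] uniform, h=15: θ=164.6° here. β=72.5, B=99.8. 15·72.5/99.8 = 10.8968 → s = 10.8968

10.8968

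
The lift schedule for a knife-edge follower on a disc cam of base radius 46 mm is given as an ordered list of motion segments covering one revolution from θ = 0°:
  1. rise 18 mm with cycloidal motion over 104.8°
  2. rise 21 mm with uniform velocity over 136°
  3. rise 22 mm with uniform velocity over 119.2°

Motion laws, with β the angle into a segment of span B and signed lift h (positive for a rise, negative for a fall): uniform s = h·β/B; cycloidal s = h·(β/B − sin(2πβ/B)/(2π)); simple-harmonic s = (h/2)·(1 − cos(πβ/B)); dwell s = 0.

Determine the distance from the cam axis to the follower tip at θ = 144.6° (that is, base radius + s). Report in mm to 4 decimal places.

seg 1 [0°–104.8°] cycloidal, h=18: full span → s += 18 → s = 18.0000
seg 2 [104.8°–240.8°] uniform, h=21: θ=144.6° here. β=39.8, B=136. 21·39.8/136 = 6.1456 → s = 24.1456
radial distance = base radius + s = 46 + 24.1456 = 70.1456

70.1456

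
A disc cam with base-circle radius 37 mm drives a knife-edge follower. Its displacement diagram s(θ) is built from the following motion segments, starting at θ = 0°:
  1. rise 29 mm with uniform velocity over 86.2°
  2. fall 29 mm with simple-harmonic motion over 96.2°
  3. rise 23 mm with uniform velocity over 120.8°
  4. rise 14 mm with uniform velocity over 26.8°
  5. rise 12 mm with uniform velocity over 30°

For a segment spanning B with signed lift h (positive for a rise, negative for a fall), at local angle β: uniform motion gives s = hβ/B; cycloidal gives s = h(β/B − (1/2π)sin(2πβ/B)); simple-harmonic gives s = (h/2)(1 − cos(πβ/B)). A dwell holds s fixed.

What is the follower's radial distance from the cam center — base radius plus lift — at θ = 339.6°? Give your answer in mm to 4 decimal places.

seg 1 [0°–86.2°] uniform, h=29: full span → s += 29 → s = 29.0000
seg 2 [86.2°–182.4°] simple-harmonic, h=-29: full span → s += -29 → s = 0.0000
seg 3 [182.4°–303.2°] uniform, h=23: full span → s += 23 → s = 23.0000
seg 4 [303.2°–330°] uniform, h=14: full span → s += 14 → s = 37.0000
seg 5 [330°–360°] uniform, h=12: θ=339.6° here. β=9.6, B=30. 12·9.6/30 = 3.8400 → s = 40.8400
radial distance = base radius + s = 37 + 40.8400 = 77.8400

77.8400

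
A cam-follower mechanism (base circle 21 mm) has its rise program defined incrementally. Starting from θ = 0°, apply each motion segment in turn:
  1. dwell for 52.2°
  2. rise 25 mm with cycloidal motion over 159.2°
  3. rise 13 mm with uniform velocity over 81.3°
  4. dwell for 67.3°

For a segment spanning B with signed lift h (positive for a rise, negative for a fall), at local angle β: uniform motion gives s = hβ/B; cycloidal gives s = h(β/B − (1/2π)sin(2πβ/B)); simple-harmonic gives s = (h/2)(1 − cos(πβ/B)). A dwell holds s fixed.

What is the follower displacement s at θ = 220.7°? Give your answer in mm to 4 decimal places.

seg 1 [0°–52.2°] dwell: s stays 0.0000
seg 2 [52.2°–211.4°] cycloidal, h=25: full span → s += 25 → s = 25.0000
seg 3 [211.4°–292.7°] uniform, h=13: θ=220.7° here. β=9.3, B=81.3. 13·9.3/81.3 = 1.4871 → s = 26.4871

26.4871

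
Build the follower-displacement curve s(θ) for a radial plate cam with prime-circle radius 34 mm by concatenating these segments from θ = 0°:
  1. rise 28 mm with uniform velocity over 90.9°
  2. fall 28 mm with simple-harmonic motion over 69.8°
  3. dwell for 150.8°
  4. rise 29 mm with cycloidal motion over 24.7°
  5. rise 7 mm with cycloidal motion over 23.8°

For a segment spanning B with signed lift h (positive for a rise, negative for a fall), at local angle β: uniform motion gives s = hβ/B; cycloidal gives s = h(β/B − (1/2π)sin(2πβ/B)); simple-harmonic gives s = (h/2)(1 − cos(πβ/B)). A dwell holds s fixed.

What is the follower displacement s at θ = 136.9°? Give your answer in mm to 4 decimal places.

seg 1 [0°–90.9°] uniform, h=28: full span → s += 28 → s = 28.0000
seg 2 [90.9°–160.7°] simple-harmonic, h=-28: θ=136.9° here. β=46, B=69.8. -28/2·(1 − cos(π·0.6590)) = -20.7070 → s = 7.2930

7.2930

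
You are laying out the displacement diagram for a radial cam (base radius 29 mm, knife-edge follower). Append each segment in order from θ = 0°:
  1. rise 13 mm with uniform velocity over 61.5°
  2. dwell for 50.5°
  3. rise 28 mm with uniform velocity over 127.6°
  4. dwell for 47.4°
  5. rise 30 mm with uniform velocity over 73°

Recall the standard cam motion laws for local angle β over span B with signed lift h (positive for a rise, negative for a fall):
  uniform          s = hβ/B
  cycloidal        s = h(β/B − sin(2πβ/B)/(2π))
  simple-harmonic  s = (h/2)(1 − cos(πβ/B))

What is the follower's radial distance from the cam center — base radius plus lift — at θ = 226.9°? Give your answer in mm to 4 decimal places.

seg 1 [0°–61.5°] uniform, h=13: full span → s += 13 → s = 13.0000
seg 2 [61.5°–112°] dwell: s stays 13.0000
seg 3 [112°–239.6°] uniform, h=28: θ=226.9° here. β=114.9, B=127.6. 28·114.9/127.6 = 25.2132 → s = 38.2132
radial distance = base radius + s = 29 + 38.2132 = 67.2132

67.2132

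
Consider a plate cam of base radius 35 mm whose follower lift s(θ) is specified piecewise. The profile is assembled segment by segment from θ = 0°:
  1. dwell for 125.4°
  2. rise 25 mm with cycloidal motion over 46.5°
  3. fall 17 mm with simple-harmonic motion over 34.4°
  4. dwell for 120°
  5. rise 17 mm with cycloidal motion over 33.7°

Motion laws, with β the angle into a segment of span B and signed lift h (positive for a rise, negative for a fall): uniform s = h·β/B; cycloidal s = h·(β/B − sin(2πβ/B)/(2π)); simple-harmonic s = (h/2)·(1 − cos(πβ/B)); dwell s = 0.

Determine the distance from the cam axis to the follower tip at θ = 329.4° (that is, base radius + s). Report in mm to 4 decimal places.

seg 1 [0°–125.4°] dwell: s stays 0.0000
seg 2 [125.4°–171.9°] cycloidal, h=25: full span → s += 25 → s = 25.0000
seg 3 [171.9°–206.3°] simple-harmonic, h=-17: full span → s += -17 → s = 8.0000
seg 4 [206.3°–326.3°] dwell: s stays 8.0000
seg 5 [326.3°–360°] cycloidal, h=17: θ=329.4° here. β=3.1, B=33.7. 17·(0.0920 − sin(2π·0.0920)/(2π)) = 0.0856 → s = 8.0856
radial distance = base radius + s = 35 + 8.0856 = 43.0856

43.0856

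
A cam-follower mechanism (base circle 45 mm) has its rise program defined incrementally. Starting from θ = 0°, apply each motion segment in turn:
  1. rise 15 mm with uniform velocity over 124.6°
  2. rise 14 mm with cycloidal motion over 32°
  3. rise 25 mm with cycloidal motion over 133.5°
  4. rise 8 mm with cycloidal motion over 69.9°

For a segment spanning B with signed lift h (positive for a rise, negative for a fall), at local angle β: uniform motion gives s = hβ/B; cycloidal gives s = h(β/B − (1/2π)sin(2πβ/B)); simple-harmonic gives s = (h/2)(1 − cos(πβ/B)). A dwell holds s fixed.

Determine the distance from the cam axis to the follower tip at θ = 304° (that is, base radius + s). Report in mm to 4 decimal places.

seg 1 [0°–124.6°] uniform, h=15: full span → s += 15 → s = 15.0000
seg 2 [124.6°–156.6°] cycloidal, h=14: full span → s += 14 → s = 29.0000
seg 3 [156.6°–290.1°] cycloidal, h=25: full span → s += 25 → s = 54.0000
seg 4 [290.1°–360°] cycloidal, h=8: θ=304° here. β=13.9, B=69.9. 8·(0.1989 − sin(2π·0.1989)/(2π)) = 0.3828 → s = 54.3828
radial distance = base radius + s = 45 + 54.3828 = 99.3828

99.3828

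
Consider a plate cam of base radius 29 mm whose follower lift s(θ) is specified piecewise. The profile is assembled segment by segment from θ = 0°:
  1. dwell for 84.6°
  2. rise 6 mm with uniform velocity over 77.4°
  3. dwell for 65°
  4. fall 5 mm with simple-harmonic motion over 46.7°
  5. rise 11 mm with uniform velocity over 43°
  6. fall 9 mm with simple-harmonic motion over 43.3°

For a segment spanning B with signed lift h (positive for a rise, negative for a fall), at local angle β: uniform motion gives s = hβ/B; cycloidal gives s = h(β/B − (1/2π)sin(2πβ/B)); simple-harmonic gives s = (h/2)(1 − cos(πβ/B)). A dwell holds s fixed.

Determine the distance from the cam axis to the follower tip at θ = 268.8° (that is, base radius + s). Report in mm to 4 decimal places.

seg 1 [0°–84.6°] dwell: s stays 0.0000
seg 2 [84.6°–162°] uniform, h=6: full span → s += 6 → s = 6.0000
seg 3 [162°–227°] dwell: s stays 6.0000
seg 4 [227°–273.7°] simple-harmonic, h=-5: θ=268.8° here. β=41.8, B=46.7. -5/2·(1 − cos(π·0.8951)) = -4.8654 → s = 1.1346
radial distance = base radius + s = 29 + 1.1346 = 30.1346

30.1346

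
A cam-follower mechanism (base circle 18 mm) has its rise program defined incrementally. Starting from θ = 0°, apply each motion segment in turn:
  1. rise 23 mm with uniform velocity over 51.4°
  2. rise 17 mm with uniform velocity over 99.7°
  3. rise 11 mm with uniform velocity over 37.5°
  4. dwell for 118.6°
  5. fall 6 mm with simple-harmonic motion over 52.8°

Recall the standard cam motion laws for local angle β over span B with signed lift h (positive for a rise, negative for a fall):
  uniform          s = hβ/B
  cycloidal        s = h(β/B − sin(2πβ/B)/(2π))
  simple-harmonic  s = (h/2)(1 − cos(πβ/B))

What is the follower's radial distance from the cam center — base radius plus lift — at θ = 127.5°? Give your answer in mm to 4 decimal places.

seg 1 [0°–51.4°] uniform, h=23: full span → s += 23 → s = 23.0000
seg 2 [51.4°–151.1°] uniform, h=17: θ=127.5° here. β=76.1, B=99.7. 17·76.1/99.7 = 12.9759 → s = 35.9759
radial distance = base radius + s = 18 + 35.9759 = 53.9759

53.9759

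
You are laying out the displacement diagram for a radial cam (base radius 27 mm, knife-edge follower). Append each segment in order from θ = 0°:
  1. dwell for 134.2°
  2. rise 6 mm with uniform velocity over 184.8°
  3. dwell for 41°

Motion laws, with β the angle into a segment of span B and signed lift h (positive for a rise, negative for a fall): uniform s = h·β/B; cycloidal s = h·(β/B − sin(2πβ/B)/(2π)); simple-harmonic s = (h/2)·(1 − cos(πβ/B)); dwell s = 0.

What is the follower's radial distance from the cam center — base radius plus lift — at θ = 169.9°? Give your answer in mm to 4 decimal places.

seg 1 [0°–134.2°] dwell: s stays 0.0000
seg 2 [134.2°–319°] uniform, h=6: θ=169.9° here. β=35.7, B=184.8. 6·35.7/184.8 = 1.1591 → s = 1.1591
radial distance = base radius + s = 27 + 1.1591 = 28.1591

28.1591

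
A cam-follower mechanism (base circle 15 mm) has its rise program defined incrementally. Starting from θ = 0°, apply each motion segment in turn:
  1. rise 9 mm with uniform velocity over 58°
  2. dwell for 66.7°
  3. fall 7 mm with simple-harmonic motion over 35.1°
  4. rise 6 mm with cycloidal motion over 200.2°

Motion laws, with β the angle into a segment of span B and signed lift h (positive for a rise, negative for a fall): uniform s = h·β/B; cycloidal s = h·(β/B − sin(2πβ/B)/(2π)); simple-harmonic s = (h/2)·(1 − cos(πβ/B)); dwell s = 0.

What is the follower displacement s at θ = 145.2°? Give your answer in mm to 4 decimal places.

seg 1 [0°–58°] uniform, h=9: full span → s += 9 → s = 9.0000
seg 2 [58°–124.7°] dwell: s stays 9.0000
seg 3 [124.7°–159.8°] simple-harmonic, h=-7: θ=145.2° here. β=20.5, B=35.1. -7/2·(1 − cos(π·0.5840)) = -4.4134 → s = 4.5866

4.5866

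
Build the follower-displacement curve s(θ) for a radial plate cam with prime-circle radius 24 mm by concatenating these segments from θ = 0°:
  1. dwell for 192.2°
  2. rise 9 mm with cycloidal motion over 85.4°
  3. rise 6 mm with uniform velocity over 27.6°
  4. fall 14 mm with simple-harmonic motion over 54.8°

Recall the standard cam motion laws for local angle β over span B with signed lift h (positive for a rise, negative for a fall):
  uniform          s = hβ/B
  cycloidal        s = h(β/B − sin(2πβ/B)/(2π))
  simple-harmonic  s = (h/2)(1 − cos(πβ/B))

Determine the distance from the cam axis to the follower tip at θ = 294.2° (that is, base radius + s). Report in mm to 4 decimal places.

seg 1 [0°–192.2°] dwell: s stays 0.0000
seg 2 [192.2°–277.6°] cycloidal, h=9: full span → s += 9 → s = 9.0000
seg 3 [277.6°–305.2°] uniform, h=6: θ=294.2° here. β=16.6, B=27.6. 6·16.6/27.6 = 3.6087 → s = 12.6087
radial distance = base radius + s = 24 + 12.6087 = 36.6087

36.6087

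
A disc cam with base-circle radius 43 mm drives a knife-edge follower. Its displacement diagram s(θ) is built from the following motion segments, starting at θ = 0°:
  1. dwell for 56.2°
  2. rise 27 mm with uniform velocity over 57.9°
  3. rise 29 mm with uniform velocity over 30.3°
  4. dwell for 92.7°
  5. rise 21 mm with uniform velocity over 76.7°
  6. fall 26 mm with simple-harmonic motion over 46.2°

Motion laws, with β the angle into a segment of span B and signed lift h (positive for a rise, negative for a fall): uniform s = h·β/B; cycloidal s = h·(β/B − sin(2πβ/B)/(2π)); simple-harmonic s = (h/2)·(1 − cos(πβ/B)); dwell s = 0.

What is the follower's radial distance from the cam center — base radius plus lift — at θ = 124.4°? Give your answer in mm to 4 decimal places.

seg 1 [0°–56.2°] dwell: s stays 0.0000
seg 2 [56.2°–114.1°] uniform, h=27: full span → s += 27 → s = 27.0000
seg 3 [114.1°–144.4°] uniform, h=29: θ=124.4° here. β=10.3, B=30.3. 29·10.3/30.3 = 9.8581 → s = 36.8581
radial distance = base radius + s = 43 + 36.8581 = 79.8581

79.8581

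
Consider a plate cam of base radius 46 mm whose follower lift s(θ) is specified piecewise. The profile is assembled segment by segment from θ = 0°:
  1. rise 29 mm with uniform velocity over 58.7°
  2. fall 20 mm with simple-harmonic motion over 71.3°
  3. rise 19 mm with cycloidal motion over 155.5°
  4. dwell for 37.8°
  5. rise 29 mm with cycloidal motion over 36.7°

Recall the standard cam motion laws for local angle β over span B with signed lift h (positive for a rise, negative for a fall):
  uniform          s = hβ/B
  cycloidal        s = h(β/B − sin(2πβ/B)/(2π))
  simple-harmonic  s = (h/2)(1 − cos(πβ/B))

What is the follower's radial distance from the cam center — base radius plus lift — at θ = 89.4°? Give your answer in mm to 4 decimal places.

seg 1 [0°–58.7°] uniform, h=29: full span → s += 29 → s = 29.0000
seg 2 [58.7°–130°] simple-harmonic, h=-20: θ=89.4° here. β=30.7, B=71.3. -20/2·(1 − cos(π·0.4306)) = -7.8362 → s = 21.1638
radial distance = base radius + s = 46 + 21.1638 = 67.1638

67.1638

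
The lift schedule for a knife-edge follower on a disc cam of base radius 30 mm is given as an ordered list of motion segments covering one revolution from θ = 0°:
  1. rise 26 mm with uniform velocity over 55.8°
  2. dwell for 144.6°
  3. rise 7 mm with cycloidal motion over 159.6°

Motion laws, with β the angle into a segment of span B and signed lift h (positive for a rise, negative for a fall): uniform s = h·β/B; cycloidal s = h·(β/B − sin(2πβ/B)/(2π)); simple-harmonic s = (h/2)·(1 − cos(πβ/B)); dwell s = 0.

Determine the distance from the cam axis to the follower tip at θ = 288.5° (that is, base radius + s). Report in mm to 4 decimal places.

seg 1 [0°–55.8°] uniform, h=26: full span → s += 26 → s = 26.0000
seg 2 [55.8°–200.4°] dwell: s stays 26.0000
seg 3 [200.4°–360°] cycloidal, h=7: θ=288.5° here. β=88.1, B=159.6. 7·(0.5520 − sin(2π·0.5520)/(2π)) = 4.2216 → s = 30.2216
radial distance = base radius + s = 30 + 30.2216 = 60.2216

60.2216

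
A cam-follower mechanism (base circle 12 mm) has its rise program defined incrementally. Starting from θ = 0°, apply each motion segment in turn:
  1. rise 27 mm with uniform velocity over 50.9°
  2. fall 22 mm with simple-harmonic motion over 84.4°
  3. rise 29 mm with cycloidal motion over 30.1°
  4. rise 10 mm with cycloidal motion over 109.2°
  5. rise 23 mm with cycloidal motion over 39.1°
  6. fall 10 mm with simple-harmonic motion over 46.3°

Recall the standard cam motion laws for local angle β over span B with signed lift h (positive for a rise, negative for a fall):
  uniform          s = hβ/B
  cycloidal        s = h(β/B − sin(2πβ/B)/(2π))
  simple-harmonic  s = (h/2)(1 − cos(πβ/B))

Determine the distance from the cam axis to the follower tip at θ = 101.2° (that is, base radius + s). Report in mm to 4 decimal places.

seg 1 [0°–50.9°] uniform, h=27: full span → s += 27 → s = 27.0000
seg 2 [50.9°–135.3°] simple-harmonic, h=-22: θ=101.2° here. β=50.3, B=84.4. -22/2·(1 − cos(π·0.5960)) = -14.2665 → s = 12.7335
radial distance = base radius + s = 12 + 12.7335 = 24.7335

24.7335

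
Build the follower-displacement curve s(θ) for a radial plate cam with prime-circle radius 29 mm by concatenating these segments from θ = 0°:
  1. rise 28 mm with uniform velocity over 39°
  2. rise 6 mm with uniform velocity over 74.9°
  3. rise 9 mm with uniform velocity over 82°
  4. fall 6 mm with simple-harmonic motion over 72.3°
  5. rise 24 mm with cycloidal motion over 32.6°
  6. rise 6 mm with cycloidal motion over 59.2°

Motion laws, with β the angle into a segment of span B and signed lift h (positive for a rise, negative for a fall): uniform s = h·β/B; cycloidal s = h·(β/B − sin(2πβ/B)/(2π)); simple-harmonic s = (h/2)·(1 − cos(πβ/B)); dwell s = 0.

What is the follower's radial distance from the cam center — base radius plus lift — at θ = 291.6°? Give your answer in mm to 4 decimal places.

seg 1 [0°–39°] uniform, h=28: full span → s += 28 → s = 28.0000
seg 2 [39°–113.9°] uniform, h=6: full span → s += 6 → s = 34.0000
seg 3 [113.9°–195.9°] uniform, h=9: full span → s += 9 → s = 43.0000
seg 4 [195.9°–268.2°] simple-harmonic, h=-6: full span → s += -6 → s = 37.0000
seg 5 [268.2°–300.8°] cycloidal, h=24: θ=291.6° here. β=23.4, B=32.6. 24·(0.7178 − sin(2π·0.7178)/(2π)) = 20.9688 → s = 57.9688
radial distance = base radius + s = 29 + 57.9688 = 86.9688

86.9688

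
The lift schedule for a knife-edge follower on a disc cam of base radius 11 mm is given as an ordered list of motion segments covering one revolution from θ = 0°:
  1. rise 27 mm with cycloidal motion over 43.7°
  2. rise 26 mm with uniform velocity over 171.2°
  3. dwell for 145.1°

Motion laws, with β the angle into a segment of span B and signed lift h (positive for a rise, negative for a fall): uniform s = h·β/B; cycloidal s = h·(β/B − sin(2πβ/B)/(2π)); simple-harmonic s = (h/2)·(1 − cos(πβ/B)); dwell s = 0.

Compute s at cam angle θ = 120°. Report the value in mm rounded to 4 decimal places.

seg 1 [0°–43.7°] cycloidal, h=27: full span → s += 27 → s = 27.0000
seg 2 [43.7°–214.9°] uniform, h=26: θ=120° here. β=76.3, B=171.2. 26·76.3/171.2 = 11.5876 → s = 38.5876

38.5876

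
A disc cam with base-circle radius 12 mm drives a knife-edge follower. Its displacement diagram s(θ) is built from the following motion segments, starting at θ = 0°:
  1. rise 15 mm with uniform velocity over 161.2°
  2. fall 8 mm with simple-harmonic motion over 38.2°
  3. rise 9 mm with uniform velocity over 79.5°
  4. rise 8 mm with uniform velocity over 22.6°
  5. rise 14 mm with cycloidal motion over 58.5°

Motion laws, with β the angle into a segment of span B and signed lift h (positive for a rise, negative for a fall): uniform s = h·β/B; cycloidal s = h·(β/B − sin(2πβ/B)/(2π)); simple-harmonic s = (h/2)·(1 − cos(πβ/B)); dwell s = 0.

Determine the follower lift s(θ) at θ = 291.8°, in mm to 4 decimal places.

seg 1 [0°–161.2°] uniform, h=15: full span → s += 15 → s = 15.0000
seg 2 [161.2°–199.4°] simple-harmonic, h=-8: full span → s += -8 → s = 7.0000
seg 3 [199.4°–278.9°] uniform, h=9: full span → s += 9 → s = 16.0000
seg 4 [278.9°–301.5°] uniform, h=8: θ=291.8° here. β=12.9, B=22.6. 8·12.9/22.6 = 4.5664 → s = 20.5664

20.5664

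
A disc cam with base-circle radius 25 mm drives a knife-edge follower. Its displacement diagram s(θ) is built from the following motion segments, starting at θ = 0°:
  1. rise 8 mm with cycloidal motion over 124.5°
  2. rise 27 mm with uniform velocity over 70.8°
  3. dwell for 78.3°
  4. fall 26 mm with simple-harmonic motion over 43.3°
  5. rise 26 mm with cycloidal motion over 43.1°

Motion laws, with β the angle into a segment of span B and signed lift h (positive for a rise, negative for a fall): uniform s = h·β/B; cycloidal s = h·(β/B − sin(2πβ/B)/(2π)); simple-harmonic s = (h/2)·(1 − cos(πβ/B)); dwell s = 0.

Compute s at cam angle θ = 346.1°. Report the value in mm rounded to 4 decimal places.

seg 1 [0°–124.5°] cycloidal, h=8: full span → s += 8 → s = 8.0000
seg 2 [124.5°–195.3°] uniform, h=27: full span → s += 27 → s = 35.0000
seg 3 [195.3°–273.6°] dwell: s stays 35.0000
seg 4 [273.6°–316.9°] simple-harmonic, h=-26: full span → s += -26 → s = 9.0000
seg 5 [316.9°–360°] cycloidal, h=26: θ=346.1° here. β=29.2, B=43.1. 26·(0.6775 − sin(2π·0.6775)/(2π)) = 21.3308 → s = 30.3308

30.3308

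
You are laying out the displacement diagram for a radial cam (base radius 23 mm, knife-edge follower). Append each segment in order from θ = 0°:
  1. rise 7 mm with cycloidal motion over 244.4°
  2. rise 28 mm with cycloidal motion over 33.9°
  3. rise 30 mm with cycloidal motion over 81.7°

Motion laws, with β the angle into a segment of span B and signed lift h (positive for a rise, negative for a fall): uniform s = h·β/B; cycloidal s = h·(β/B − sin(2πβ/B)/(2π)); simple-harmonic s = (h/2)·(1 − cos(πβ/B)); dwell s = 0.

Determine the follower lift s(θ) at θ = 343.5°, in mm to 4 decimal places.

seg 1 [0°–244.4°] cycloidal, h=7: full span → s += 7 → s = 7.0000
seg 2 [244.4°–278.3°] cycloidal, h=28: full span → s += 28 → s = 35.0000
seg 3 [278.3°–360°] cycloidal, h=30: θ=343.5° here. β=65.2, B=81.7. 30·(0.7980 − sin(2π·0.7980)/(2π)) = 28.5000 → s = 63.5000

63.5000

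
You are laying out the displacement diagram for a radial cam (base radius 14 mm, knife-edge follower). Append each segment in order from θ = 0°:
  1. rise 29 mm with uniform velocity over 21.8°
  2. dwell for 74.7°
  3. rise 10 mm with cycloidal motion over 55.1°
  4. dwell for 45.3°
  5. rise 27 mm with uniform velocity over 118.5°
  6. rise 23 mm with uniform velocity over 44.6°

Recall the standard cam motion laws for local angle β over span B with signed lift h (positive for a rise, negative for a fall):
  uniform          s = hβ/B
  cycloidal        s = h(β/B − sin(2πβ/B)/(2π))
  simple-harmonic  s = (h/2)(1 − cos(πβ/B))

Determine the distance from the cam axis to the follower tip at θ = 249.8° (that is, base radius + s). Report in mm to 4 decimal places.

seg 1 [0°–21.8°] uniform, h=29: full span → s += 29 → s = 29.0000
seg 2 [21.8°–96.5°] dwell: s stays 29.0000
seg 3 [96.5°–151.6°] cycloidal, h=10: full span → s += 10 → s = 39.0000
seg 4 [151.6°–196.9°] dwell: s stays 39.0000
seg 5 [196.9°–315.4°] uniform, h=27: θ=249.8° here. β=52.9, B=118.5. 27·52.9/118.5 = 12.0532 → s = 51.0532
radial distance = base radius + s = 14 + 51.0532 = 65.0532

65.0532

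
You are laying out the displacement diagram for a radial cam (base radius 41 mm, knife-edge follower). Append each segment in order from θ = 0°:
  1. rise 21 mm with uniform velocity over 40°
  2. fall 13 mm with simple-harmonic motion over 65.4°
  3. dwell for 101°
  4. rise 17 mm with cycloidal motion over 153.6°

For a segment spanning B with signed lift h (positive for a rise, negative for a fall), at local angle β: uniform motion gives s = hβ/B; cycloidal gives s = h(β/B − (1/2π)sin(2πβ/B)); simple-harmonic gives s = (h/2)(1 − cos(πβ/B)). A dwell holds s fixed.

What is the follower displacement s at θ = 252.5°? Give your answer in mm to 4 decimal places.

seg 1 [0°–40°] uniform, h=21: full span → s += 21 → s = 21.0000
seg 2 [40°–105.4°] simple-harmonic, h=-13: full span → s += -13 → s = 8.0000
seg 3 [105.4°–206.4°] dwell: s stays 8.0000
seg 4 [206.4°–360°] cycloidal, h=17: θ=252.5° here. β=46.1, B=153.6. 17·(0.3001 − sin(2π·0.3001)/(2π)) = 2.5297 → s = 10.5297

10.5297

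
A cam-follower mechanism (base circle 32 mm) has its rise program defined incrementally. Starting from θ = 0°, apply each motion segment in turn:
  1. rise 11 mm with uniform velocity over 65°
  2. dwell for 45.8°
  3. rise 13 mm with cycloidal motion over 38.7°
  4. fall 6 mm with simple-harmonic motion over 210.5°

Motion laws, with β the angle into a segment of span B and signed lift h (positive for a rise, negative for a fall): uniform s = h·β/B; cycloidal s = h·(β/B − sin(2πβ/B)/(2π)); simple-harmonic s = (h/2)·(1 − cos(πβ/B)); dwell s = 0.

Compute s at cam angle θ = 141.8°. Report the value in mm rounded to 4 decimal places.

seg 1 [0°–65°] uniform, h=11: full span → s += 11 → s = 11.0000
seg 2 [65°–110.8°] dwell: s stays 11.0000
seg 3 [110.8°–149.5°] cycloidal, h=13: θ=141.8° here. β=31, B=38.7. 13·(0.8010 − sin(2π·0.8010)/(2π)) = 12.3770 → s = 23.3770

23.3770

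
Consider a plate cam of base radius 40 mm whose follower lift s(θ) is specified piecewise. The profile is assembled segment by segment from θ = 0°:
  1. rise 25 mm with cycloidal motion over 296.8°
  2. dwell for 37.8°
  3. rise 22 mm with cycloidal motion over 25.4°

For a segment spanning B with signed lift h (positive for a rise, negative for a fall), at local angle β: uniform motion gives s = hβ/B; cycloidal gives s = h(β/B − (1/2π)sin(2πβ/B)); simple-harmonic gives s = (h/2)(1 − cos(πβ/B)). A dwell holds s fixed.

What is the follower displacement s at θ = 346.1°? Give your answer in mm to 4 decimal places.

seg 1 [0°–296.8°] cycloidal, h=25: full span → s += 25 → s = 25.0000
seg 2 [296.8°–334.6°] dwell: s stays 25.0000
seg 3 [334.6°–360°] cycloidal, h=22: θ=346.1° here. β=11.5, B=25.4. 22·(0.4528 − sin(2π·0.4528)/(2π)) = 8.9365 → s = 33.9365

33.9365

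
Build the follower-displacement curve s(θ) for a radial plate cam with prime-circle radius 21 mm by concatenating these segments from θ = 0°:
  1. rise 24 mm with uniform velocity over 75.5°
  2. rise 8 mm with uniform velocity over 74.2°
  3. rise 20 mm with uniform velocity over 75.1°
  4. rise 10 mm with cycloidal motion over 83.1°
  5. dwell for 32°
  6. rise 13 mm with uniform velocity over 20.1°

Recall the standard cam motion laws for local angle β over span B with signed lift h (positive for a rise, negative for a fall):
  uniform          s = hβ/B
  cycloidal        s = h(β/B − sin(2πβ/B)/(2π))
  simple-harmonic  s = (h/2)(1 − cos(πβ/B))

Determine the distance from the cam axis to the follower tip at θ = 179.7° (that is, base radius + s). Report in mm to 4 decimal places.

seg 1 [0°–75.5°] uniform, h=24: full span → s += 24 → s = 24.0000
seg 2 [75.5°–149.7°] uniform, h=8: full span → s += 8 → s = 32.0000
seg 3 [149.7°–224.8°] uniform, h=20: θ=179.7° here. β=30, B=75.1. 20·30/75.1 = 7.9893 → s = 39.9893
radial distance = base radius + s = 21 + 39.9893 = 60.9893

60.9893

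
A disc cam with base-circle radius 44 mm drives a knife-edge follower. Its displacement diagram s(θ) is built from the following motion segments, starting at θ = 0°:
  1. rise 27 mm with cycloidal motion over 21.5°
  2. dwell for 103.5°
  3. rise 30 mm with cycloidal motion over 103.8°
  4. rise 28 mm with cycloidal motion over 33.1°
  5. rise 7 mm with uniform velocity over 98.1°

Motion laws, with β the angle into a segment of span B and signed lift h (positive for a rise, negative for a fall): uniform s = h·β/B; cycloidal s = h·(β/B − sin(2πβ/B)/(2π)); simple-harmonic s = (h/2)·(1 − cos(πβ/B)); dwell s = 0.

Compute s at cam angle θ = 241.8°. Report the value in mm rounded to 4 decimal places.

seg 1 [0°–21.5°] cycloidal, h=27: full span → s += 27 → s = 27.0000
seg 2 [21.5°–125°] dwell: s stays 27.0000
seg 3 [125°–228.8°] cycloidal, h=30: full span → s += 30 → s = 57.0000
seg 4 [228.8°–261.9°] cycloidal, h=28: θ=241.8° here. β=13, B=33.1. 28·(0.3927 − sin(2π·0.3927)/(2π)) = 8.2161 → s = 65.2161

65.2161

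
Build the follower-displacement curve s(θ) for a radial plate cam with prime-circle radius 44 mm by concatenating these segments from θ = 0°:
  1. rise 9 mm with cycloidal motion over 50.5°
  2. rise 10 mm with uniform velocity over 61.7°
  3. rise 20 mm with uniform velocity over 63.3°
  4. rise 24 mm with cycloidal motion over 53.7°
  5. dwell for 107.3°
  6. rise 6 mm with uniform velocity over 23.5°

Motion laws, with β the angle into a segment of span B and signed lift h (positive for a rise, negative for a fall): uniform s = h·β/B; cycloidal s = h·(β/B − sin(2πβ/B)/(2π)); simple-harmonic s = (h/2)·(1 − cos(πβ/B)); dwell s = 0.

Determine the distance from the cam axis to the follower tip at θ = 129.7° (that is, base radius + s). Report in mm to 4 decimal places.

seg 1 [0°–50.5°] cycloidal, h=9: full span → s += 9 → s = 9.0000
seg 2 [50.5°–112.2°] uniform, h=10: full span → s += 10 → s = 19.0000
seg 3 [112.2°–175.5°] uniform, h=20: θ=129.7° here. β=17.5, B=63.3. 20·17.5/63.3 = 5.5292 → s = 24.5292
radial distance = base radius + s = 44 + 24.5292 = 68.5292

68.5292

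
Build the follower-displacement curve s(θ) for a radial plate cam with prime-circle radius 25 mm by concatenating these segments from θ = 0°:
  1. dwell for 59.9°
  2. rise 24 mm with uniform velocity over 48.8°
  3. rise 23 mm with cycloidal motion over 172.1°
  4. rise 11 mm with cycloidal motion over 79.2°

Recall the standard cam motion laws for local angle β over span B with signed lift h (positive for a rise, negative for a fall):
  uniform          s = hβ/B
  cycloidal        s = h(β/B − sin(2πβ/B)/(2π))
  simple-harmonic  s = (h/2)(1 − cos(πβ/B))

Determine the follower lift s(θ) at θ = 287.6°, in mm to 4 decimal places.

seg 1 [0°–59.9°] dwell: s stays 0.0000
seg 2 [59.9°–108.7°] uniform, h=24: full span → s += 24 → s = 24.0000
seg 3 [108.7°–280.8°] cycloidal, h=23: full span → s += 23 → s = 47.0000
seg 4 [280.8°–360°] cycloidal, h=11: θ=287.6° here. β=6.8, B=79.2. 11·(0.0859 − sin(2π·0.0859)/(2π)) = 0.0451 → s = 47.0451

47.0451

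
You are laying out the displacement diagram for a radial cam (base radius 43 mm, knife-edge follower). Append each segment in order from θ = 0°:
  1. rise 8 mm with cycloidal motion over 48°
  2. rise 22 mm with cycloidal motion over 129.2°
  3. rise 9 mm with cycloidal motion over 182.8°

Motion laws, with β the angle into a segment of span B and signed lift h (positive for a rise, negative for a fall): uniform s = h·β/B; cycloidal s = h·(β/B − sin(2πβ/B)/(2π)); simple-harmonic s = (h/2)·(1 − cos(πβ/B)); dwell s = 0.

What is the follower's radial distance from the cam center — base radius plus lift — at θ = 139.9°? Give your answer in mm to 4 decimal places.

seg 1 [0°–48°] cycloidal, h=8: full span → s += 8 → s = 8.0000
seg 2 [48°–177.2°] cycloidal, h=22: θ=139.9° here. β=91.9, B=129.2. 22·(0.7113 − sin(2π·0.7113)/(2π)) = 19.0470 → s = 27.0470
radial distance = base radius + s = 43 + 27.0470 = 70.0470

70.0470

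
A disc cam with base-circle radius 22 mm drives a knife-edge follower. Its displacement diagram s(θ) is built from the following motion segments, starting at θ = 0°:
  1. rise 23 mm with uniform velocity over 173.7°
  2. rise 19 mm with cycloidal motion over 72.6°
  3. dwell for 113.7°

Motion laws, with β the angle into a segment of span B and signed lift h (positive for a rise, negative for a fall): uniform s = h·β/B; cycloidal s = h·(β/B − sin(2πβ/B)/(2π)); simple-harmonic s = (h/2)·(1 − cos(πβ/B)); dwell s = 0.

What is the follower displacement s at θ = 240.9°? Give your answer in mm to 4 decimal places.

seg 1 [0°–173.7°] uniform, h=23: full span → s += 23 → s = 23.0000
seg 2 [173.7°–246.3°] cycloidal, h=19: θ=240.9° here. β=67.2, B=72.6. 19·(0.9256 − sin(2π·0.9256)/(2π)) = 18.9491 → s = 41.9491

41.9491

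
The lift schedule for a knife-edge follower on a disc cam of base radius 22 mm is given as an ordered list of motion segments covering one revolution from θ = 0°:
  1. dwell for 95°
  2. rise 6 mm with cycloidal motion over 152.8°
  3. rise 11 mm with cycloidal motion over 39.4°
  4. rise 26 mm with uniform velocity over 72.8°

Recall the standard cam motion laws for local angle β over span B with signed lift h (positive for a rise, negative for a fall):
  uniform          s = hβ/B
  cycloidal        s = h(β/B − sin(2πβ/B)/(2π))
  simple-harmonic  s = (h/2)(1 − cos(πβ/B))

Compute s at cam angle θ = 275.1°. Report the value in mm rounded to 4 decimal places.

seg 1 [0°–95°] dwell: s stays 0.0000
seg 2 [95°–247.8°] cycloidal, h=6: full span → s += 6 → s = 6.0000
seg 3 [247.8°–287.2°] cycloidal, h=11: θ=275.1° here. β=27.3, B=39.4. 11·(0.6929 − sin(2π·0.6929)/(2π)) = 9.2610 → s = 15.2610

15.2610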